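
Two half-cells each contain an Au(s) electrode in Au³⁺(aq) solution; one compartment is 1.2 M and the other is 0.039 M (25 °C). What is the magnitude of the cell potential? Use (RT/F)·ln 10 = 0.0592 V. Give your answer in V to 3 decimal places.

0.029 V

For a concentration cell E°cell = 0, since both electrodes use the same couple.
The compartment with the higher Au³⁺(aq) concentration (1.2 M) acts as the cathode; ions are reduced there and produced at the dilute (0.039 M) anode.
With n = 3, Ecell = −(0.0592/3)·log([dilute]/[conc]) = −(0.0592/3)·log(0.039/1.2) = +0.029 V.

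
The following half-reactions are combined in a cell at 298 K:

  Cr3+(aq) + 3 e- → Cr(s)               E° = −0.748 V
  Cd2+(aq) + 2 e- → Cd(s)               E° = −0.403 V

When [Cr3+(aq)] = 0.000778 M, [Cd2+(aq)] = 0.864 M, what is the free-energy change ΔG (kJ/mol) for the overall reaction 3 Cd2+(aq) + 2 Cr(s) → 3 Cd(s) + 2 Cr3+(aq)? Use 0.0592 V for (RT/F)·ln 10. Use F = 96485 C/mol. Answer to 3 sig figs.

With Cd²⁺/Cd reduced at the cathode, E°cell = −0.403 − (−0.748) = +0.345 V and n = 6.
Here Q = [Cr3+(aq)]^2 / [Cd2+(aq)]^3 = 9.38×10^−7 (log Q = −6.028), giving E = +0.345 − (0.0592/6)·(−6.028) = +0.4045 V.
Then ΔG = −nFE = −6 × 96485 × +0.4045 J/mol = −234 kJ/mol.

−234 kJ/mol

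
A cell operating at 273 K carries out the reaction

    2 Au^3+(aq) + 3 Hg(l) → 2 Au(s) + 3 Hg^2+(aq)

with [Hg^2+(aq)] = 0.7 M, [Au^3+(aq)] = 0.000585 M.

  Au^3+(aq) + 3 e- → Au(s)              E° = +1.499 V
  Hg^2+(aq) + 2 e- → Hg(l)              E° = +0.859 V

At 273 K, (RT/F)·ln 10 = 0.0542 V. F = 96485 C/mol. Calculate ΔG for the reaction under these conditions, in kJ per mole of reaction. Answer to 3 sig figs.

−339 kJ/mol

E°cell = +1.499 − (+0.859) = +0.640 V; the balanced reaction transfers n = 6 electrons.
The reaction quotient is [Hg^2+(aq)]^3 / [Au^3+(aq)]^2 = 1×10^6; by Nernst, E = +0.640 − (0.0542/6)(6.001) = +0.5858 V.
Then ΔG = −nFE = −6 × 96485 × +0.5858 J/mol = −339 kJ/mol.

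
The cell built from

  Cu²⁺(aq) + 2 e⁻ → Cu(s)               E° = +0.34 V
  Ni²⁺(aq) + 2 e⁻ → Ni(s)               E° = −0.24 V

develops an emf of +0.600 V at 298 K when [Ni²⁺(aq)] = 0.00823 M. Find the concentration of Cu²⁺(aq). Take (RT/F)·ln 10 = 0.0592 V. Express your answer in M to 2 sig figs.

The Cu²⁺/Cu couple has the larger reduction potential, so it is the cathode: E°cell = +0.34 − (−0.24) = +0.58 V and n = 2.
Rearranging E = E° − (0.0592/n)·log Q gives log Q = 2(+0.58 − (+0.600))/0.0592 = −0.676.
Balancing electrons gives Cu²⁺(aq) + Ni(s) → Cu(s) + Ni²⁺(aq); thus Q = [Ni²⁺(aq)] / [Cu²⁺(aq)].
Solving for the unknown gives log [Cu²⁺(aq)] = −1.409, so [Cu²⁺(aq)] ≈ 0.039 M.

0.039 M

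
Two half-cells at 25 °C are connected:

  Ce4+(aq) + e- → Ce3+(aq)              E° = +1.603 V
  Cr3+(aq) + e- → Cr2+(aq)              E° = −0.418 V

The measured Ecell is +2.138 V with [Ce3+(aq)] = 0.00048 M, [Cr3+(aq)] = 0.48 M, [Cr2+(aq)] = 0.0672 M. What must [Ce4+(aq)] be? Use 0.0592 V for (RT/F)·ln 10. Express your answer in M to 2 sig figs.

Ce⁴⁺/Ce³⁺ is the cathode (higher E°); E°cell = +1.603 − (−0.418) = +2.021 V with n = 1.
From the Nernst equation, log Q = n(E° − E)/0.0592 = 1·(+2.021 − (+2.138))/0.0592 = −1.976.
The balanced reaction is Ce4+(aq) + Cr2+(aq) → Ce3+(aq) + Cr3+(aq), so Q = ([Ce3+(aq)]·[Cr3+(aq)]) / ([Ce4+(aq)]·[Cr2+(aq)]).
Substituting the known concentrations and solving, log [Ce4+(aq)] = −0.489 and [Ce4+(aq)] = 0.32 M.

0.32 M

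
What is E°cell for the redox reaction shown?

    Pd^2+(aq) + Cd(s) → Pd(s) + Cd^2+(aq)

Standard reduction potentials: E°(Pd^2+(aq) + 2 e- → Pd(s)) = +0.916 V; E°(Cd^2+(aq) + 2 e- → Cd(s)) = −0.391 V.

Pd^2+(aq) gains electrons, so the Pd²⁺/Pd couple is the cathode; the Cd²⁺/Cd couple is the anode.
E°cell = E°(cathode) − E°(anode) = +0.916 − (−0.391) = +1.307 V.

+1.307 V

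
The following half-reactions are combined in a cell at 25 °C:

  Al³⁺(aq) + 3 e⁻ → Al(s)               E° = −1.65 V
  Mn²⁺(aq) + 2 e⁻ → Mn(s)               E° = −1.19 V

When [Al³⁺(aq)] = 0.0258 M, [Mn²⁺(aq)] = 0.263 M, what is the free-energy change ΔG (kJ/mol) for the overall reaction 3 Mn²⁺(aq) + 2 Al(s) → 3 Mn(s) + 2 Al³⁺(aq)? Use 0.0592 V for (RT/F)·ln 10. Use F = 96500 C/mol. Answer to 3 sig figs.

The standard cell potential is −1.19 − (−1.65) = +0.46 V, with n = 6 electrons in the balanced equation.
Here Q = [Al³⁺(aq)]^2 / [Mn²⁺(aq)]^3 = 0.0366 (log Q = −1.437), giving E = +0.46 − (0.0592/6)·(−1.437) = +0.4742 V.
ΔG = −nFE = −(6)(96500)(+0.4742) J/mol = −275 kJ/mol.

−275 kJ/mol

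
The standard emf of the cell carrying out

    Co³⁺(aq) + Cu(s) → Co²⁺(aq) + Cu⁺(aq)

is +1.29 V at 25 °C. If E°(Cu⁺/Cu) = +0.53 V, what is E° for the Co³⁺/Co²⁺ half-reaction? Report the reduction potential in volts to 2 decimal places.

+1.82 V

In the reaction as written the Co³⁺/Co²⁺ couple is reduced (cathode) and Cu⁺/Cu is oxidized (anode), so E°cell = E°(Co³⁺/Co²⁺) − E°(Cu⁺/Cu).
E°(Co³⁺/Co²⁺) = E°cell + E°(anode) = +1.29 + (+0.53) = +1.82 V.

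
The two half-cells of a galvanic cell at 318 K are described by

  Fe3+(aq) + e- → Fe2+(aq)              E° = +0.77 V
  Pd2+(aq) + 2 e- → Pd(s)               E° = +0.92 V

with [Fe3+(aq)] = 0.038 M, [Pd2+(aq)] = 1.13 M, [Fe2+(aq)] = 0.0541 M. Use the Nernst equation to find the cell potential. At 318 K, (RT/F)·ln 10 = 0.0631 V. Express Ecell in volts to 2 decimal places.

The Pd²⁺/Pd couple has the more positive E°, so it is the cathode; Fe³⁺/Fe²⁺ is the anode.
The standard potential is +0.92 − (+0.77) = +0.15 V and the balanced reaction transfers n = 2 electrons.
The balanced reaction is Pd2+(aq) + 2 Fe2+(aq) → Pd(s) + 2 Fe3+(aq), so Q = [Fe3+(aq)]^2 / ([Pd2+(aq)]·[Fe2+(aq)]^2) = 0.437 and log Q = −0.360.
Applying E = E° − (RT ln10/nF)·log Q gives +0.15 − (0.0631/2)(−0.360) = +0.16 V.

+0.16 V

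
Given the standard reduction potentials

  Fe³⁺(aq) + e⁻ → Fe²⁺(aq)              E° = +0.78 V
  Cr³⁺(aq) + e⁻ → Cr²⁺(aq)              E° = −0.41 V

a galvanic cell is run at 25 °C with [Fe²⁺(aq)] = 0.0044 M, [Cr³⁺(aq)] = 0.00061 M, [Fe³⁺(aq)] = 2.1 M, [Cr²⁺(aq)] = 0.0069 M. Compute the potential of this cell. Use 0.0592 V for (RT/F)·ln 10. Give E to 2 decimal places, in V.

+1.41 V

Since E°(Fe³⁺/Fe²⁺) > E°(Cr³⁺/Cr²⁺), Fe³⁺/Fe²⁺ serves as the cathode.
E°cell = +0.78 − (−0.41) = +1.19 V, with n = 1 electron transferred.
For the overall reaction Fe³⁺(aq) + Cr²⁺(aq) → Fe²⁺(aq) + Cr³⁺(aq), Q = ([Fe²⁺(aq)]·[Cr³⁺(aq)]) / ([Fe³⁺(aq)]·[Cr²⁺(aq)]) = 0.000185, giving log Q = −3.732.
Applying E = E° − (RT ln10/nF)·log Q gives +1.19 − (0.0592/1)(−3.732) = +1.41 V.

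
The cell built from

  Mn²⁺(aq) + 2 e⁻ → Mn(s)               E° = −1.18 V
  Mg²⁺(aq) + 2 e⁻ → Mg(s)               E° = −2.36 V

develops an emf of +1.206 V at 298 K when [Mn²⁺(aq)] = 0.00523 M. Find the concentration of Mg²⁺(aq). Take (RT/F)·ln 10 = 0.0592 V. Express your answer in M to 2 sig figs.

The Mn²⁺/Mn couple has the larger reduction potential, so it is the cathode: E°cell = −1.18 − (−2.36) = +1.18 V and n = 2.
From the Nernst equation, log Q = n(E° − E)/0.0592 = 2·(+1.18 − (+1.206))/0.0592 = −0.878.
Balancing electrons gives Mn²⁺(aq) + Mg(s) → Mn(s) + Mg²⁺(aq); thus Q = [Mg²⁺(aq)] / [Mn²⁺(aq)].
Solving for the unknown gives log [Mg²⁺(aq)] = −3.159, so [Mg²⁺(aq)] ≈ 0.00069 M.

0.00069 M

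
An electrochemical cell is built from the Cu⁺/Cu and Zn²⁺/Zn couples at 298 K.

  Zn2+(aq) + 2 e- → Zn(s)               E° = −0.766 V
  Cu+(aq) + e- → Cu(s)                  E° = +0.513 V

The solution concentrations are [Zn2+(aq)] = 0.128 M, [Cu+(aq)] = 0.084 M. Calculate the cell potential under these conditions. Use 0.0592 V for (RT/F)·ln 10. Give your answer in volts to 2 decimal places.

+1.24 V

The Cu⁺/Cu couple has the more positive E°, so it is the cathode; Zn²⁺/Zn is the anode.
E°cell = E°cat − E°an = +0.513 − (−0.766) = +1.279 V; n = 2.
For the overall reaction 2 Cu+(aq) + Zn(s) → 2 Cu(s) + Zn2+(aq), Q = [Zn2+(aq)] / [Cu+(aq)]^2 = 18.1, giving log Q = 1.259.
E = E° − (0.0592/n)·log Q = +1.279 − (0.0592/2)(1.259) = +1.24 V.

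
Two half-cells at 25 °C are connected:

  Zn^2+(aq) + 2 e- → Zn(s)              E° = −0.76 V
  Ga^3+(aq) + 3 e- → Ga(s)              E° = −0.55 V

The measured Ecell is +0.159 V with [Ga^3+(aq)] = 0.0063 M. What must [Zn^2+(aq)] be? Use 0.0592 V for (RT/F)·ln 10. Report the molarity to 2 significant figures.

The Ga³⁺/Ga couple has the larger reduction potential, so it is the cathode: E°cell = −0.55 − (−0.76) = +0.21 V and n = 6.
From the Nernst equation, log Q = n(E° − E)/0.0592 = 6·(+0.21 − (+0.159))/0.0592 = 5.169.
Balancing electrons gives 2 Ga^3+(aq) + 3 Zn(s) → 2 Ga(s) + 3 Zn^2+(aq); thus Q = [Zn^2+(aq)]^3 / [Ga^3+(aq)]^2.
Isolating [Zn^2+(aq)] in Q = 10^{5.169} yields log [Zn^2+(aq)] = 0.256, i.e. 1.8 M.

1.8 M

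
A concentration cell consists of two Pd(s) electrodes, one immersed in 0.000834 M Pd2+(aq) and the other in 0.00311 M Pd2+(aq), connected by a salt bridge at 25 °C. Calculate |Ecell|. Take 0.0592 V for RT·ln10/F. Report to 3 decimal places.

0.017 V

For a concentration cell E°cell = 0, since both electrodes use the same couple.
The compartment with the higher Pd2+(aq) concentration (0.00311 M) acts as the cathode; ions are reduced there and produced at the dilute (0.000834 M) anode.
With n = 2, Ecell = −(0.0592/2)·log([dilute]/[conc]) = −(0.0592/2)·log(0.000834/0.00311) = +0.017 V.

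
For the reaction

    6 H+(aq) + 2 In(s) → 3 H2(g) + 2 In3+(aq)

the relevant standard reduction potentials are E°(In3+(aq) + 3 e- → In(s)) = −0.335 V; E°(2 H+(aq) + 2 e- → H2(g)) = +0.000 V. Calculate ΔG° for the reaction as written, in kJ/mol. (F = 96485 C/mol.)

−194 kJ/mol

In the reaction as written H+(aq) is reduced, so the 2H⁺/H₂ couple is the cathode and In³⁺/In is the anode.
E°cell = +0.000 − (−0.335) = +0.335 V; balancing electrons gives n = 6.
ΔG° = −nFE°cell = −(6)(96485)(+0.335) J/mol = −194 kJ/mol.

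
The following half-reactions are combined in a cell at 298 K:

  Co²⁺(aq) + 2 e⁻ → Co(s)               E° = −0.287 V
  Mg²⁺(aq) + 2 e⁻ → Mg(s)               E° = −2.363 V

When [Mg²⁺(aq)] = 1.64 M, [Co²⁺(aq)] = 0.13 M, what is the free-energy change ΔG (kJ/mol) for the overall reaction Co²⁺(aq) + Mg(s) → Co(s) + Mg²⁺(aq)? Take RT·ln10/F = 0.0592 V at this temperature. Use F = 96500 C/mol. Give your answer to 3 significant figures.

With Co²⁺/Co reduced at the cathode, E°cell = −0.287 − (−2.363) = +2.076 V and n = 2.
The reaction quotient is [Mg²⁺(aq)] / [Co²⁺(aq)] = 12.6; by Nernst, E = +2.076 − (0.0592/2)(1.101) = +2.0434 V.
ΔG = −nFE = −(2)(96500)(+2.0434) J/mol = −394 kJ/mol.

−394 kJ/mol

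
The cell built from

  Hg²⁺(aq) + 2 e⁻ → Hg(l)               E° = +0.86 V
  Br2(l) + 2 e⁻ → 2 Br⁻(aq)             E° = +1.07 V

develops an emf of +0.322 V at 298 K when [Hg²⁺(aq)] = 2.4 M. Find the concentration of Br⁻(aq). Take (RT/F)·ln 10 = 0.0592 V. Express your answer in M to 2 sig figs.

0.0083 M

With Br₂/Br⁻ at the cathode and Hg²⁺/Hg at the anode, E°cell = +1.07 − (+0.86) = +0.21 V (n = 2).
Since E = E° − (0.0592/n)·log Q, log Q = n(E° − E)/0.0592 = −3.784.
Balancing electrons gives Br2(l) + Hg(l) → 2 Br⁻(aq) + Hg²⁺(aq); thus Q = [Br⁻(aq)]^2·[Hg²⁺(aq)].
Substituting the known concentrations and solving, log [Br⁻(aq)] = −2.082 and [Br⁻(aq)] = 0.0083 M.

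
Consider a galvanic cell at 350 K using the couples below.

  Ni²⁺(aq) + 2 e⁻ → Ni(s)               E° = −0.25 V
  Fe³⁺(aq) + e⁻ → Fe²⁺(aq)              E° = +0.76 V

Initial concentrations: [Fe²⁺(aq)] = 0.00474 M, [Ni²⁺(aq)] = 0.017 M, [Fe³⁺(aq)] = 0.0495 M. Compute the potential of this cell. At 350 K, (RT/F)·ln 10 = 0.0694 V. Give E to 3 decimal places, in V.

+1.142 V

The Fe³⁺/Fe²⁺ couple has the more positive E°, so it is the cathode; Ni²⁺/Ni is the anode.
The standard potential is +0.76 − (−0.25) = +1.01 V and the balanced reaction transfers n = 2 electrons.
Balancing gives 2 Fe³⁺(aq) + Ni(s) → 2 Fe²⁺(aq) + Ni²⁺(aq); hence Q = ([Fe²⁺(aq)]^2·[Ni²⁺(aq)]) / [Fe³⁺(aq)]^2 = 0.000156 (log Q = −3.807).
By the Nernst equation, E = +1.01 − (0.0694/2)·(−3.807) = +1.142 V.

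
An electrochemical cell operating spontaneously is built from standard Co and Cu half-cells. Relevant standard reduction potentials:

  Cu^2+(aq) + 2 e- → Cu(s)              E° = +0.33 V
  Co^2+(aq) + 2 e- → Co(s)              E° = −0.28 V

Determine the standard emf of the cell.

Of the two couples in this cell, the one with the more positive reduction potential is reduced at the cathode: here that is Cu²⁺/Cu (+0.33 V); Co²⁺/Co (−0.28 V) is the anode.
E°cell = E°(cathode) − E°(anode) = +0.33 − (−0.28) = +0.61 V.

+0.61 V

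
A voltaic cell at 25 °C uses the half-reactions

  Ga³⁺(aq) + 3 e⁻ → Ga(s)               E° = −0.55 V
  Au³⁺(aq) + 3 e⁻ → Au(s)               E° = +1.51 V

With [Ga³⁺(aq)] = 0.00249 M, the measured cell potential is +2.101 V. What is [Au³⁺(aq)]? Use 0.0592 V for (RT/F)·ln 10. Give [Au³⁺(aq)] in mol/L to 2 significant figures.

0.30 M

Au³⁺/Au is the cathode (higher E°); E°cell = +1.51 − (−0.55) = +2.06 V with n = 3.
From the Nernst equation, log Q = n(E° − E)/0.0592 = 3·(+2.06 − (+2.101))/0.0592 = −2.078.
Balancing electrons gives Au³⁺(aq) + Ga(s) → Au(s) + Ga³⁺(aq); thus Q = [Ga³⁺(aq)] / [Au³⁺(aq)].
Isolating [Au³⁺(aq)] in Q = 10^{−2.078} yields log [Au³⁺(aq)] = −0.526, i.e. 0.30 M.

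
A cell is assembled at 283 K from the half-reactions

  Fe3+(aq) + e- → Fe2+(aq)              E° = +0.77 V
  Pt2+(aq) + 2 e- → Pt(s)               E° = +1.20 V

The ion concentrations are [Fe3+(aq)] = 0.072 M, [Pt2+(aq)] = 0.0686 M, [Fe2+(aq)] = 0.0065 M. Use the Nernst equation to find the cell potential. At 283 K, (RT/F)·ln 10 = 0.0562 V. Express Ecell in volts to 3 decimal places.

Pt²⁺/Pt is reduced (cathode, E° = +1.20 V) and Fe³⁺/Fe²⁺ is oxidized (anode).
E°cell = +1.20 − (+0.77) = +0.43 V, with n = 2 electrons transferred.
Balancing gives Pt2+(aq) + 2 Fe2+(aq) → Pt(s) + 2 Fe3+(aq); hence Q = [Fe3+(aq)]^2 / ([Pt2+(aq)]·[Fe2+(aq)]^2) = 1.79×10^3 (log Q = 3.253).
By the Nernst equation, E = +0.43 − (0.0562/2)·(3.253) = +0.339 V.

+0.339 V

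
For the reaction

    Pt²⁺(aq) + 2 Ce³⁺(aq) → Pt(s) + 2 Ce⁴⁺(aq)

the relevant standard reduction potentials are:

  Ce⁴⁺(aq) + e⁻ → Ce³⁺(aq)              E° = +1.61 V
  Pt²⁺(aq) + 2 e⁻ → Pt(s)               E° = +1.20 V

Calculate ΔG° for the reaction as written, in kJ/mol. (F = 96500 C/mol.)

+79.1 kJ/mol

In the reaction as written Pt²⁺(aq) is reduced, so the Pt²⁺/Pt couple is the cathode and Ce⁴⁺/Ce³⁺ is the anode.
E°cell = +1.20 − (+1.61) = −0.41 V; balancing electrons gives n = 2.
ΔG° = −nFE°cell = −(2)(96500)(−0.41) J/mol = +79.1 kJ/mol.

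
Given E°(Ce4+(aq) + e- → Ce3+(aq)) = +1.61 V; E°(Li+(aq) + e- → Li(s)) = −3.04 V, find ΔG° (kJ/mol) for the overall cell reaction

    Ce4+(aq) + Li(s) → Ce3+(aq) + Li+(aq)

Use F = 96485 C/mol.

−449 kJ/mol

In the reaction as written Ce4+(aq) is reduced, so the Ce⁴⁺/Ce³⁺ couple is the cathode and Li⁺/Li is the anode.
E°cell = +1.61 − (−3.04) = +4.65 V; balancing electrons gives n = 1.
ΔG° = −nFE°cell = −(1)(96485)(+4.65) J/mol = −449 kJ/mol.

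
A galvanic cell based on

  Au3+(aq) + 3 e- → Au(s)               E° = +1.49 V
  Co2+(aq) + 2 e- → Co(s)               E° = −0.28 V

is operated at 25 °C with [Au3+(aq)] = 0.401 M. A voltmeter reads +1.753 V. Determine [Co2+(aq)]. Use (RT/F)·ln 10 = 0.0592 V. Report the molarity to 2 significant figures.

The Au³⁺/Au couple has the larger reduction potential, so it is the cathode: E°cell = +1.49 − (−0.28) = +1.77 V and n = 6.
Since E = E° − (0.0592/n)·log Q, log Q = n(E° − E)/0.0592 = 1.723.
For 2 Au3+(aq) + 3 Co(s) → 2 Au(s) + 3 Co2+(aq), the reaction quotient is Q = [Co2+(aq)]^3 / [Au3+(aq)]^2.
Substituting the known concentrations and solving, log [Co2+(aq)] = 0.310 and [Co2+(aq)] = 2.0 M.

2.0 M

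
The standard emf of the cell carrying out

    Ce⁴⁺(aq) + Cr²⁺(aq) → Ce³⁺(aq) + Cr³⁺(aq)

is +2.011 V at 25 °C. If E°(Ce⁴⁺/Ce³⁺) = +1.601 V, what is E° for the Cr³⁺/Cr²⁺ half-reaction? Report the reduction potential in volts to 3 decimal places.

−0.410 V

In the reaction as written the Ce⁴⁺/Ce³⁺ couple is reduced (cathode) and Cr³⁺/Cr²⁺ is oxidized (anode), so E°cell = E°(Ce⁴⁺/Ce³⁺) − E°(Cr³⁺/Cr²⁺).
E°(Cr³⁺/Cr²⁺) = E°(cathode) − E°cell = +1.601 − (+2.011) = −0.410 V.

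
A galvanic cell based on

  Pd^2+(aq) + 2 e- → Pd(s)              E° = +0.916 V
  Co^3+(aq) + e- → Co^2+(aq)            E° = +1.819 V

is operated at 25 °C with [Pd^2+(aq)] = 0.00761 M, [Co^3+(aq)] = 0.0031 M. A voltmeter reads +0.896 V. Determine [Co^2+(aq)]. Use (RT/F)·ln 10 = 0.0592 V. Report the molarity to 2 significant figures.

Co³⁺/Co²⁺ is the cathode (higher E°); E°cell = +1.819 − (+0.916) = +0.903 V with n = 2.
Since E = E° − (0.0592/n)·log Q, log Q = n(E° − E)/0.0592 = 0.236.
The balanced reaction is 2 Co^3+(aq) + Pd(s) → 2 Co^2+(aq) + Pd^2+(aq), so Q = ([Co^2+(aq)]^2·[Pd^2+(aq)]) / [Co^3+(aq)]^2.
Solving for the unknown gives log [Co^2+(aq)] = −1.331, so [Co^2+(aq)] ≈ 0.047 M.

0.047 M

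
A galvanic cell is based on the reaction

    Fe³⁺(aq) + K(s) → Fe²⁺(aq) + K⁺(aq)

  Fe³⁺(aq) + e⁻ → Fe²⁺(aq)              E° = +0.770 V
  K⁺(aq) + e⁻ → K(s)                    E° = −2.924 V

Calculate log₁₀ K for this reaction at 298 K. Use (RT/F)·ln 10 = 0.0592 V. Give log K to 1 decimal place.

The Fe³⁺/Fe²⁺ couple is reduced (cathode); E°cell = +0.770 − (−2.924) = +3.694 V with n = 1.
At equilibrium E = 0, so log K = nE°cell / 0.0592 = (1)(+3.694) / 0.0592 = 62.4.

log K = 62.4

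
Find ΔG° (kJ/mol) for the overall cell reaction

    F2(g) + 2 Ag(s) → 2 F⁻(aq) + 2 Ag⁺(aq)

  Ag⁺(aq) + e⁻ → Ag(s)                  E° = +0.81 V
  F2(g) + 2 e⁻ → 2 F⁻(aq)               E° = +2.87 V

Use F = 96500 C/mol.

In the reaction as written F2(g) is reduced, so the F₂/F⁻ couple is the cathode and Ag⁺/Ag is the anode.
E°cell = +2.87 − (+0.81) = +2.06 V; balancing electrons gives n = 2.
ΔG° = −nFE°cell = −(2)(96500)(+2.06) J/mol = −398 kJ/mol.

−398 kJ/mol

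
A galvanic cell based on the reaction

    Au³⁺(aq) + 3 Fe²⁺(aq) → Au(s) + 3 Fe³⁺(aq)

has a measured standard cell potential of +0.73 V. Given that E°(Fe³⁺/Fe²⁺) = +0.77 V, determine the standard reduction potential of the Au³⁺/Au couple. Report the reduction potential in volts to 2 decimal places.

In the reaction as written the Au³⁺/Au couple is reduced (cathode) and Fe³⁺/Fe²⁺ is oxidized (anode), so E°cell = E°(Au³⁺/Au) − E°(Fe³⁺/Fe²⁺).
E°(Au³⁺/Au) = E°cell + E°(anode) = +0.73 + (+0.77) = +1.50 V.

+1.50 V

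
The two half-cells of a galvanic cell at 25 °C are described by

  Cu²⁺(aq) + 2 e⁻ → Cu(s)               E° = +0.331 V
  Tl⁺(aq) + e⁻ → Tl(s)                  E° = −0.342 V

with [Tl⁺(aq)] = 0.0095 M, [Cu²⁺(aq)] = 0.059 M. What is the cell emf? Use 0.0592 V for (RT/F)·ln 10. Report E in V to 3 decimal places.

Cu²⁺/Cu is reduced (cathode, E° = +0.331 V) and Tl⁺/Tl is oxidized (anode).
The standard potential is +0.331 − (−0.342) = +0.673 V and the balanced reaction transfers n = 2 electrons.
The balanced reaction is Cu²⁺(aq) + 2 Tl(s) → Cu(s) + 2 Tl⁺(aq), so Q = [Tl⁺(aq)]^2 / [Cu²⁺(aq)] = 0.00153 and log Q = −2.815.
Applying E = E° − (RT ln10/nF)·log Q gives +0.673 − (0.0592/2)(−2.815) = +0.756 V.

+0.756 V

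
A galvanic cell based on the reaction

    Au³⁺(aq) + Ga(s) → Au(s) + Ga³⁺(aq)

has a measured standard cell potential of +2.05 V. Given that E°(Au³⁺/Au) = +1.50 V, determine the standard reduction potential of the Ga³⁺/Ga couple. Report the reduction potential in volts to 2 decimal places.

−0.55 V

In the reaction as written the Au³⁺/Au couple is reduced (cathode) and Ga³⁺/Ga is oxidized (anode), so E°cell = E°(Au³⁺/Au) − E°(Ga³⁺/Ga).
E°(Ga³⁺/Ga) = E°(cathode) − E°cell = +1.50 − (+2.05) = −0.55 V.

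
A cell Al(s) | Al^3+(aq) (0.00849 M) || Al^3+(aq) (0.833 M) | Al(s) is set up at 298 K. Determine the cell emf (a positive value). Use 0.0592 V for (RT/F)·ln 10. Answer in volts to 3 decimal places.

0.039 V

For a concentration cell E°cell = 0, since both electrodes use the same couple.
The compartment with the higher Al^3+(aq) concentration (0.833 M) acts as the cathode; ions are reduced there and produced at the dilute (0.00849 M) anode.
With n = 3, Ecell = −(0.0592/3)·log([dilute]/[conc]) = −(0.0592/3)·log(0.00849/0.833) = +0.039 V.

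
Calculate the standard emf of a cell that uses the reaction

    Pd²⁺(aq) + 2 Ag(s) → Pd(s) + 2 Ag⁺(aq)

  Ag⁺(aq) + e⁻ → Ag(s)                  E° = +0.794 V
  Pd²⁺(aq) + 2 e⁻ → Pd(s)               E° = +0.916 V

+0.122 V

Pd²⁺(aq) gains electrons, so the Pd²⁺/Pd couple is the cathode; the Ag⁺/Ag couple is the anode.
E°cell = E°(cathode) − E°(anode) = +0.916 − (+0.794) = +0.122 V.
The positive value indicates the reaction is spontaneous as written.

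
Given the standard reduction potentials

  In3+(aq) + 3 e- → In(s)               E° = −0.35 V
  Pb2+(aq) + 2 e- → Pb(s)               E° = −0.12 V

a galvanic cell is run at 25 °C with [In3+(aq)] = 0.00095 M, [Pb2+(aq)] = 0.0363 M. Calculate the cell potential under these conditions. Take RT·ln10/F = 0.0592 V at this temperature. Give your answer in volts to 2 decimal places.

Pb²⁺/Pb is reduced (cathode, E° = −0.12 V) and In³⁺/In is oxidized (anode).
The standard potential is −0.12 − (−0.35) = +0.23 V and the balanced reaction transfers n = 6 electrons.
The balanced reaction is 3 Pb2+(aq) + 2 In(s) → 3 Pb(s) + 2 In3+(aq), so Q = [In3+(aq)]^2 / [Pb2+(aq)]^3 = 0.0189 and log Q = −1.724.
E = E° − (0.0592/n)·log Q = +0.23 − (0.0592/6)(−1.724) = +0.25 V.

+0.25 V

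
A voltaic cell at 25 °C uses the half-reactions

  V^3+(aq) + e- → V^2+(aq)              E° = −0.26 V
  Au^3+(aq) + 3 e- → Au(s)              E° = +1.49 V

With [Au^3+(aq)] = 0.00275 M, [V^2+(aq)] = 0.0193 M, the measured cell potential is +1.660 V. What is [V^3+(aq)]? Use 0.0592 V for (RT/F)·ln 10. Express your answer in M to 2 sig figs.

With Au³⁺/Au at the cathode and V³⁺/V²⁺ at the anode, E°cell = +1.49 − (−0.26) = +1.75 V (n = 3).
From the Nernst equation, log Q = n(E° − E)/0.0592 = 3·(+1.75 − (+1.660))/0.0592 = 4.561.
Balancing electrons gives Au^3+(aq) + 3 V^2+(aq) → Au(s) + 3 V^3+(aq); thus Q = [V^3+(aq)]^3 / ([Au^3+(aq)]·[V^2+(aq)]^3).
Substituting the known concentrations and solving, log [V^3+(aq)] = −1.048 and [V^3+(aq)] = 0.090 M.

0.090 M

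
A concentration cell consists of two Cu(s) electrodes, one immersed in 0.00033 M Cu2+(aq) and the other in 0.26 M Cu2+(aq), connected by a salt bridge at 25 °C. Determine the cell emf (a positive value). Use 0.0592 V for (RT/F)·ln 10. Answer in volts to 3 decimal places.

0.086 V

For a concentration cell E°cell = 0, since both electrodes use the same couple.
The compartment with the higher Cu2+(aq) concentration (0.26 M) acts as the cathode; ions are reduced there and produced at the dilute (0.00033 M) anode.
With n = 2, Ecell = −(0.0592/2)·log([dilute]/[conc]) = −(0.0592/2)·log(0.00033/0.26) = +0.086 V.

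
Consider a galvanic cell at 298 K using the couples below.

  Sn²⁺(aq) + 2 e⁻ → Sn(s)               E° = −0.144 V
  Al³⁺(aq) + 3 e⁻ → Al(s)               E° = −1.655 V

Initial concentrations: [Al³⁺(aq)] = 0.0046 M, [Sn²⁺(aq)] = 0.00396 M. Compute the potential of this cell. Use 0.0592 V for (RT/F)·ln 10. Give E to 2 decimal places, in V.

Sn²⁺/Sn is reduced (cathode, E° = −0.144 V) and Al³⁺/Al is oxidized (anode).
The standard potential is −0.144 − (−1.655) = +1.511 V and the balanced reaction transfers n = 6 electrons.
Balancing gives 3 Sn²⁺(aq) + 2 Al(s) → 3 Sn(s) + 2 Al³⁺(aq); hence Q = [Al³⁺(aq)]^2 / [Sn²⁺(aq)]^3 = 341 (log Q = 2.532).
E = E° − (0.0592/n)·log Q = +1.511 − (0.0592/6)(2.532) = +1.49 V.

+1.49 V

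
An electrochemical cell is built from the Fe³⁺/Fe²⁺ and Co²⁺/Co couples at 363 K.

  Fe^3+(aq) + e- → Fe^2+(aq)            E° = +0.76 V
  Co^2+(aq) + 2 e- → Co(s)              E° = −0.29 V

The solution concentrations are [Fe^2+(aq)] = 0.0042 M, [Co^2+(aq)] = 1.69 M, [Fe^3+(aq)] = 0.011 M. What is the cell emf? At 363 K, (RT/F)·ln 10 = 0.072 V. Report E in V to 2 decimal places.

+1.07 V

Since E°(Fe³⁺/Fe²⁺) > E°(Co²⁺/Co), Fe³⁺/Fe²⁺ serves as the cathode.
E°cell = E°cat − E°an = +0.76 − (−0.29) = +1.05 V; n = 2.
Balancing gives 2 Fe^3+(aq) + Co(s) → 2 Fe^2+(aq) + Co^2+(aq); hence Q = ([Fe^2+(aq)]^2·[Co^2+(aq)]) / [Fe^3+(aq)]^2 = 0.246 (log Q = −0.608).
E = E° − (0.072/n)·log Q = +1.05 − (0.072/2)(−0.608) = +1.07 V.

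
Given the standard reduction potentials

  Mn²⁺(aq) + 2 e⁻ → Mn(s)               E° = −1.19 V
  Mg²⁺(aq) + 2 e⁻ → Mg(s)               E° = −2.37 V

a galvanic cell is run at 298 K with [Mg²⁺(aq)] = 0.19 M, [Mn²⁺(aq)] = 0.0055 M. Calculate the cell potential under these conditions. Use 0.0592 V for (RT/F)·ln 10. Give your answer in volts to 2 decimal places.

Mn²⁺/Mn is reduced (cathode, E° = −1.19 V) and Mg²⁺/Mg is oxidized (anode).
The standard potential is −1.19 − (−2.37) = +1.18 V and the balanced reaction transfers n = 2 electrons.
For the overall reaction Mn²⁺(aq) + Mg(s) → Mn(s) + Mg²⁺(aq), Q = [Mg²⁺(aq)] / [Mn²⁺(aq)] = 34.5, giving log Q = 1.538.
E = E° − (0.0592/n)·log Q = +1.18 − (0.0592/2)(1.538) = +1.13 V.

+1.13 V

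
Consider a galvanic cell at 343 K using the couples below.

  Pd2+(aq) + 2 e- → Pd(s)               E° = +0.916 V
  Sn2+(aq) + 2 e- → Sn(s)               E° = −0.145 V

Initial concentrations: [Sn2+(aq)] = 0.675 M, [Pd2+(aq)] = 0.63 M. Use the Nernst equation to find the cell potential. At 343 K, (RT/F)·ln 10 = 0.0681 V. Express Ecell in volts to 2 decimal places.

+1.06 V

Since E°(Pd²⁺/Pd) > E°(Sn²⁺/Sn), Pd²⁺/Pd serves as the cathode.
The standard potential is +0.916 − (−0.145) = +1.061 V and the balanced reaction transfers n = 2 electrons.
The balanced reaction is Pd2+(aq) + Sn(s) → Pd(s) + Sn2+(aq), so Q = [Sn2+(aq)] / [Pd2+(aq)] = 1.07 and log Q = 0.030.
E = E° − (0.0681/n)·log Q = +1.061 − (0.0681/2)(0.030) = +1.06 V.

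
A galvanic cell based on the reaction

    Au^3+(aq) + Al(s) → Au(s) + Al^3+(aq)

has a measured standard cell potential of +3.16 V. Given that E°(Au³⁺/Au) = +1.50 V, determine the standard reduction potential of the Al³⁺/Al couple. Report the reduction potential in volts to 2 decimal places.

In the reaction as written the Au³⁺/Au couple is reduced (cathode) and Al³⁺/Al is oxidized (anode), so E°cell = E°(Au³⁺/Au) − E°(Al³⁺/Al).
E°(Al³⁺/Al) = E°(cathode) − E°cell = +1.50 − (+3.16) = −1.66 V.

−1.66 V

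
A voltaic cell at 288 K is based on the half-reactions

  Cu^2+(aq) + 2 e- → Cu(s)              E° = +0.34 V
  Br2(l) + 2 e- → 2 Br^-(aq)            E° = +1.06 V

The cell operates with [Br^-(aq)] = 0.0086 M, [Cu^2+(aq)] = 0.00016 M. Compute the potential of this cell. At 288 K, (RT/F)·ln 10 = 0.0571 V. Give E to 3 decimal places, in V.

+0.946 V

The Br₂/Br⁻ couple has the more positive E°, so it is the cathode; Cu²⁺/Cu is the anode.
E°cell = E°cat − E°an = +1.06 − (+0.34) = +0.72 V; n = 2.
For the overall reaction Br2(l) + Cu(s) → 2 Br^-(aq) + Cu^2+(aq), Q = [Br^-(aq)]^2·[Cu^2+(aq)] = 1.18×10^−8, giving log Q = −7.927.
E = E° − (0.0571/n)·log Q = +0.72 − (0.0571/2)(−7.927) = +0.946 V.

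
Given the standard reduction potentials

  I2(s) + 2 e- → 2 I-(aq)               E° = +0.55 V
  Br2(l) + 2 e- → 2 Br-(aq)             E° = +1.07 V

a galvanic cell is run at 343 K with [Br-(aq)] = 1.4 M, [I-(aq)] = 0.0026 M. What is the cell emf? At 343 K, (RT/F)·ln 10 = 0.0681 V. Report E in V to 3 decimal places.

+0.334 V

Br₂/Br⁻ is reduced (cathode, E° = +1.07 V) and I₂/I⁻ is oxidized (anode).
E°cell = E°cat − E°an = +1.07 − (+0.55) = +0.52 V; n = 2.
The balanced reaction is Br2(l) + 2 I-(aq) → 2 Br-(aq) + I2(s), so Q = [Br-(aq)]^2 / [I-(aq)]^2 = 2.9×10^5 and log Q = 5.462.
By the Nernst equation, E = +0.52 − (0.0681/2)·(5.462) = +0.334 V.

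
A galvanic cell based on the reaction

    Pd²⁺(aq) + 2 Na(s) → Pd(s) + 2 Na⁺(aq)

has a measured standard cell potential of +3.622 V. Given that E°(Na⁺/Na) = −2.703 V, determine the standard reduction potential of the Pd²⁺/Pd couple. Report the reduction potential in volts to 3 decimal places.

+0.919 V

In the reaction as written the Pd²⁺/Pd couple is reduced (cathode) and Na⁺/Na is oxidized (anode), so E°cell = E°(Pd²⁺/Pd) − E°(Na⁺/Na).
E°(Pd²⁺/Pd) = E°cell + E°(anode) = +3.622 + (−2.703) = +0.919 V.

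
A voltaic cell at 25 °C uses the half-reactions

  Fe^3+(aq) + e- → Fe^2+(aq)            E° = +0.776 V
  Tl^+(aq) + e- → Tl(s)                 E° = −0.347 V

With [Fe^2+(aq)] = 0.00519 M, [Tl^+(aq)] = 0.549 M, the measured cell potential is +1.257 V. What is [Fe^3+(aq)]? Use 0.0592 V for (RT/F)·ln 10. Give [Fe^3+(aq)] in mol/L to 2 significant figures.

0.52 M

Fe³⁺/Fe²⁺ is the cathode (higher E°); E°cell = +0.776 − (−0.347) = +1.123 V with n = 1.
From the Nernst equation, log Q = n(E° − E)/0.0592 = 1·(+1.123 − (+1.257))/0.0592 = −2.264.
For Fe^3+(aq) + Tl(s) → Fe^2+(aq) + Tl^+(aq), the reaction quotient is Q = ([Fe^2+(aq)]·[Tl^+(aq)]) / [Fe^3+(aq)].
Substituting the known concentrations and solving, log [Fe^3+(aq)] = −0.281 and [Fe^3+(aq)] = 0.52 M.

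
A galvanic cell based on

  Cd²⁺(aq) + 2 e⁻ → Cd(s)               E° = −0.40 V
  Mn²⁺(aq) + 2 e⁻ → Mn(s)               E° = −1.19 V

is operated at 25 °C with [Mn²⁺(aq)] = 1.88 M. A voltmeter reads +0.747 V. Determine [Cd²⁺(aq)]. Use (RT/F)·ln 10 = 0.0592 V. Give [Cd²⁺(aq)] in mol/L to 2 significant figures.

With Cd²⁺/Cd at the cathode and Mn²⁺/Mn at the anode, E°cell = −0.40 − (−1.19) = +0.79 V (n = 2).
From the Nernst equation, log Q = n(E° − E)/0.0592 = 2·(+0.79 − (+0.747))/0.0592 = 1.453.
Balancing electrons gives Cd²⁺(aq) + Mn(s) → Cd(s) + Mn²⁺(aq); thus Q = [Mn²⁺(aq)] / [Cd²⁺(aq)].
Solving for the unknown gives log [Cd²⁺(aq)] = −1.179, so [Cd²⁺(aq)] ≈ 0.066 M.

0.066 M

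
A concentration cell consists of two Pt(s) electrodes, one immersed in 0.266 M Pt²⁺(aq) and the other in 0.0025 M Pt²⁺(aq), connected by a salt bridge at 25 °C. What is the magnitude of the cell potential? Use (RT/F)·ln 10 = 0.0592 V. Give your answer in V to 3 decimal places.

For a concentration cell E°cell = 0, since both electrodes use the same couple.
The compartment with the higher Pt²⁺(aq) concentration (0.266 M) acts as the cathode; ions are reduced there and produced at the dilute (0.0025 M) anode.
With n = 2, Ecell = −(0.0592/2)·log([dilute]/[conc]) = −(0.0592/2)·log(0.0025/0.266) = +0.060 V.

0.060 V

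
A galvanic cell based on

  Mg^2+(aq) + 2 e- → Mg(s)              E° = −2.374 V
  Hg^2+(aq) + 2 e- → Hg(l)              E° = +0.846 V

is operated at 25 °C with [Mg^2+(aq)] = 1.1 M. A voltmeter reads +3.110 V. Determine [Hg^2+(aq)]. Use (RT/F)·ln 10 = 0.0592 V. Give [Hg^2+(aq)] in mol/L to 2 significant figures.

Hg²⁺/Hg is the cathode (higher E°); E°cell = +0.846 − (−2.374) = +3.220 V with n = 2.
Rearranging E = E° − (0.0592/n)·log Q gives log Q = 2(+3.220 − (+3.110))/0.0592 = 3.716.
For Hg^2+(aq) + Mg(s) → Hg(l) + Mg^2+(aq), the reaction quotient is Q = [Mg^2+(aq)] / [Hg^2+(aq)].
Isolating [Hg^2+(aq)] in Q = 10^{3.716} yields log [Hg^2+(aq)] = −3.675, i.e. 0.00021 M.

0.00021 M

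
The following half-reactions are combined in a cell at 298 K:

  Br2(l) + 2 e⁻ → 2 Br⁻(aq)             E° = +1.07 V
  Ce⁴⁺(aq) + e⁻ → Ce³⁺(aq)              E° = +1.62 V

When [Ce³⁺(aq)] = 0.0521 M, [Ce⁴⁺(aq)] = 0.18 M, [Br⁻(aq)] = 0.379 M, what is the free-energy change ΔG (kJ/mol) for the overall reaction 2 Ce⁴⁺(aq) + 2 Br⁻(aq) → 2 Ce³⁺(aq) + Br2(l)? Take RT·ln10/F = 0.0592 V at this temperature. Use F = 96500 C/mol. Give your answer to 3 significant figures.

−107 kJ/mol

The standard cell potential is +1.62 − (+1.07) = +0.55 V, with n = 2 electrons in the balanced equation.
The reaction quotient is [Ce³⁺(aq)]^2 / ([Ce⁴⁺(aq)]^2·[Br⁻(aq)]^2) = 0.583; by Nernst, E = +0.55 − (0.0592/2)(−0.234) = +0.5569 V.
Finally ΔG = −nFE = −(2)(96500 C/mol)(+0.5569 V) = −107 kJ/mol.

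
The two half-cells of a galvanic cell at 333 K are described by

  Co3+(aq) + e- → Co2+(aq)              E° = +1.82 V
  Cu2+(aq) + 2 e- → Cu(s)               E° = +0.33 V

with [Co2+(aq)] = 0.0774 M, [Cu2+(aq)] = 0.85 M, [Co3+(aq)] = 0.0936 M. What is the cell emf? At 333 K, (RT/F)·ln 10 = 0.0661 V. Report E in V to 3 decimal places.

+1.498 V

Co³⁺/Co²⁺ is reduced (cathode, E° = +1.82 V) and Cu²⁺/Cu is oxidized (anode).
The standard potential is +1.82 − (+0.33) = +1.49 V and the balanced reaction transfers n = 2 electrons.
For the overall reaction 2 Co3+(aq) + Cu(s) → 2 Co2+(aq) + Cu2+(aq), Q = ([Co2+(aq)]^2·[Cu2+(aq)]) / [Co3+(aq)]^2 = 0.581, giving log Q = −0.236.
Applying E = E° − (RT ln10/nF)·log Q gives +1.49 − (0.0661/2)(−0.236) = +1.498 V.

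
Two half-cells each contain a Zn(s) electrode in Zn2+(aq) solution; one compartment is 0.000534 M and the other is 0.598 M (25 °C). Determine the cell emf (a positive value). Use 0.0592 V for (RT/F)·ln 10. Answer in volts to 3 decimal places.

For a concentration cell E°cell = 0, since both electrodes use the same couple.
The compartment with the higher Zn2+(aq) concentration (0.598 M) acts as the cathode; ions are reduced there and produced at the dilute (0.000534 M) anode.
With n = 2, Ecell = −(0.0592/2)·log([dilute]/[conc]) = −(0.0592/2)·log(0.000534/0.598) = +0.090 V.

0.090 V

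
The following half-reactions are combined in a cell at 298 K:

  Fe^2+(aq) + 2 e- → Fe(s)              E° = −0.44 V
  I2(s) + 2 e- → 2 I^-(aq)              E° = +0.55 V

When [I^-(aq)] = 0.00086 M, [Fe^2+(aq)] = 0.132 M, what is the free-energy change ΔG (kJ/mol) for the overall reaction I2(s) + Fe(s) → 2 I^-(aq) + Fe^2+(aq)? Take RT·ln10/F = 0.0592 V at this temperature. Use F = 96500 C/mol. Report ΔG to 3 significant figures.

−231 kJ/mol

With I₂/I⁻ reduced at the cathode, E°cell = +0.55 − (−0.44) = +0.99 V and n = 2.
Q = [I^-(aq)]^2·[Fe^2+(aq)] = 9.76×10^−8, so log Q = −7.010 and E = +0.99 − (0.0592/2)(−7.010) = +1.1975 V.
ΔG = −nFE = −(2)(96500)(+1.1975) J/mol = −231 kJ/mol.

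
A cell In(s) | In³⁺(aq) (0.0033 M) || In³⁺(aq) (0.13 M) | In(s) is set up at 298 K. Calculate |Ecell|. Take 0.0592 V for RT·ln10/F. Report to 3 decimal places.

For a concentration cell E°cell = 0, since both electrodes use the same couple.
The compartment with the higher In³⁺(aq) concentration (0.13 M) acts as the cathode; ions are reduced there and produced at the dilute (0.0033 M) anode.
With n = 3, Ecell = −(0.0592/3)·log([dilute]/[conc]) = −(0.0592/3)·log(0.0033/0.13) = +0.031 V.

0.031 V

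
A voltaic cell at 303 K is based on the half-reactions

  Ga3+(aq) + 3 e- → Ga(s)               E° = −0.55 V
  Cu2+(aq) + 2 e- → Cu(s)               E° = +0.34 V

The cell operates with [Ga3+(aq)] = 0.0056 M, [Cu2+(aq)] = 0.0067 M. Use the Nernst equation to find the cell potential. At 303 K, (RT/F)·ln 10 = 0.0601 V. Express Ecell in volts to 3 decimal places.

The Cu²⁺/Cu couple has the more positive E°, so it is the cathode; Ga³⁺/Ga is the anode.
The standard potential is +0.34 − (−0.55) = +0.89 V and the balanced reaction transfers n = 6 electrons.
For the overall reaction 3 Cu2+(aq) + 2 Ga(s) → 3 Cu(s) + 2 Ga3+(aq), Q = [Ga3+(aq)]^2 / [Cu2+(aq)]^3 = 104, giving log Q = 2.018.
By the Nernst equation, E = +0.89 − (0.0601/6)·(2.018) = +0.870 V.

+0.870 V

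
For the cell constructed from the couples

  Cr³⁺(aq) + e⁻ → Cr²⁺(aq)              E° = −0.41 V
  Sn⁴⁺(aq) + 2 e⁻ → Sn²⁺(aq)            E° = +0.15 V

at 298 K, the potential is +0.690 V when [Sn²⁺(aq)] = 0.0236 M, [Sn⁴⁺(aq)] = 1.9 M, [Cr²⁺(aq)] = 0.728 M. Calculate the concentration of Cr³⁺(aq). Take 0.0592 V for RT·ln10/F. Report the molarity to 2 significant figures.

0.042 M

Sn⁴⁺/Sn²⁺ is the cathode (higher E°); E°cell = +0.15 − (−0.41) = +0.56 V with n = 2.
Rearranging E = E° − (0.0592/n)·log Q gives log Q = 2(+0.56 − (+0.690))/0.0592 = −4.392.
The balanced reaction is Sn⁴⁺(aq) + 2 Cr²⁺(aq) → Sn²⁺(aq) + 2 Cr³⁺(aq), so Q = ([Sn²⁺(aq)]·[Cr³⁺(aq)]^2) / ([Sn⁴⁺(aq)]·[Cr²⁺(aq)]^2).
Substituting the known concentrations and solving, log [Cr³⁺(aq)] = −1.381 and [Cr³⁺(aq)] = 0.042 M.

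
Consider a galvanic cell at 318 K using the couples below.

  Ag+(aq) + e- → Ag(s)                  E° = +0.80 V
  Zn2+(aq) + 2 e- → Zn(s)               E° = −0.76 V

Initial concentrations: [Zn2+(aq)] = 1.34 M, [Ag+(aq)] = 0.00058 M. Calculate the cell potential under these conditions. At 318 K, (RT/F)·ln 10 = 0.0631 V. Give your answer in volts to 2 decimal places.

Since E°(Ag⁺/Ag) > E°(Zn²⁺/Zn), Ag⁺/Ag serves as the cathode.
The standard potential is +0.80 − (−0.76) = +1.56 V and the balanced reaction transfers n = 2 electrons.
For the overall reaction 2 Ag+(aq) + Zn(s) → 2 Ag(s) + Zn2+(aq), Q = [Zn2+(aq)] / [Ag+(aq)]^2 = 3.98×10^6, giving log Q = 6.600.
Applying E = E° − (RT ln10/nF)·log Q gives +1.56 − (0.0631/2)(6.600) = +1.35 V.

+1.35 V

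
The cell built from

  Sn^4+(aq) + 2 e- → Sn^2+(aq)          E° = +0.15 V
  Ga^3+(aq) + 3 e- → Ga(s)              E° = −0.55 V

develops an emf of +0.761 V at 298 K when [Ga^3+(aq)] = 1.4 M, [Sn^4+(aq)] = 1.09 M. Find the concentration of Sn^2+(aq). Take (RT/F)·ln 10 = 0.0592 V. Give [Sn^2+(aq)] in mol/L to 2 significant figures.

The Sn⁴⁺/Sn²⁺ couple has the larger reduction potential, so it is the cathode: E°cell = +0.15 − (−0.55) = +0.70 V and n = 6.
Since E = E° − (0.0592/n)·log Q, log Q = n(E° − E)/0.0592 = −6.182.
Balancing electrons gives 3 Sn^4+(aq) + 2 Ga(s) → 3 Sn^2+(aq) + 2 Ga^3+(aq); thus Q = ([Sn^2+(aq)]^3·[Ga^3+(aq)]^2) / [Sn^4+(aq)]^3.
Solving for the unknown gives log [Sn^2+(aq)] = −2.121, so [Sn^2+(aq)] ≈ 0.0076 M.

0.0076 M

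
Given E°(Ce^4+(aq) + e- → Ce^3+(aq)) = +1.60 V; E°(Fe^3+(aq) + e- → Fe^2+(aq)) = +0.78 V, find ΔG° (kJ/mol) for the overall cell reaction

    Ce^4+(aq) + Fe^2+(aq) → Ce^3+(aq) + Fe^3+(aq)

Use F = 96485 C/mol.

In the reaction as written Ce^4+(aq) is reduced, so the Ce⁴⁺/Ce³⁺ couple is the cathode and Fe³⁺/Fe²⁺ is the anode.
E°cell = +1.60 − (+0.78) = +0.82 V; balancing electrons gives n = 1.
ΔG° = −nFE°cell = −(1)(96485)(+0.82) J/mol = −79.1 kJ/mol.

−79.1 kJ/mol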